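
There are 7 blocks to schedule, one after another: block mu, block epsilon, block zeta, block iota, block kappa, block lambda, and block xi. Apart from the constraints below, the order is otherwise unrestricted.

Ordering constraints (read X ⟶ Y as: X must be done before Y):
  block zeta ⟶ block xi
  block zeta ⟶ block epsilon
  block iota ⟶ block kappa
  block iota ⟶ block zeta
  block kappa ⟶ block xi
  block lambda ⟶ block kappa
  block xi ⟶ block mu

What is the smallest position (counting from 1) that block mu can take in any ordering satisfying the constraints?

The blocks that are forced before block mu, directly or transitively, are block zeta, block iota, block kappa, block lambda, block xi. That's 5 blocks.
So at minimum 5 blocks come before block mu, putting block mu no earlier than position 6. That position is achievable by scheduling exactly those predecessors first.

6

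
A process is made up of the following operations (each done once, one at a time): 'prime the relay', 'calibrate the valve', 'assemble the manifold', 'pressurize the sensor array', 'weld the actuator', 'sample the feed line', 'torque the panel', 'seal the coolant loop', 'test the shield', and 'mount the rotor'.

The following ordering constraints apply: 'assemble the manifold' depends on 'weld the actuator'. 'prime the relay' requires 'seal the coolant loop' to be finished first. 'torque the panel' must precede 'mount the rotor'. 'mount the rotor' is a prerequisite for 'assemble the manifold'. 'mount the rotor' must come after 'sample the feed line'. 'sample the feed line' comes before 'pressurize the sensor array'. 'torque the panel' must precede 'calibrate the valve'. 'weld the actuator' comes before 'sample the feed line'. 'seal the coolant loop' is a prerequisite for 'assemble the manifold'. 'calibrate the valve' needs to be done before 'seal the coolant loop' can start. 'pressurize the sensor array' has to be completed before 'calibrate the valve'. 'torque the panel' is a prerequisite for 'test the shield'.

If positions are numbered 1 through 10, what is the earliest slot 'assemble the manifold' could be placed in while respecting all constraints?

8

Every operation that must precede 'assemble the manifold' has to come before it. Tracing all chains that end at 'assemble the manifold', those operations are: 'calibrate the valve', 'pressurize the sensor array', 'weld the actuator', 'sample the feed line', 'torque the panel', 'seal the coolant loop', 'mount the rotor' — 7 in total.
With 7 mandatory predecessors, the earliest 'assemble the manifold' can sit is position 7+1 = 8, and placing just those 7 first achieves it.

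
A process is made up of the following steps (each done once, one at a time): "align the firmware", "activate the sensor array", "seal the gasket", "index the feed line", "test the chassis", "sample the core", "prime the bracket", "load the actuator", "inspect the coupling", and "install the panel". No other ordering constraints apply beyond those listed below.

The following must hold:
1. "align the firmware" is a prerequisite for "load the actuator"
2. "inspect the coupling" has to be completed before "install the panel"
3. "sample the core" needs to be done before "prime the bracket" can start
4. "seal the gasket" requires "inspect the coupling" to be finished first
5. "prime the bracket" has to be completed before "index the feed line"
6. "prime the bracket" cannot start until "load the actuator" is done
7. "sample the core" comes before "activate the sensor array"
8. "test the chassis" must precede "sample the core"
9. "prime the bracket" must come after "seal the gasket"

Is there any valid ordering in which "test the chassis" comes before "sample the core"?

Every valid ordering already has "test the chassis" before "sample the core" (the constraints require it), so in particular at least one does.

Yes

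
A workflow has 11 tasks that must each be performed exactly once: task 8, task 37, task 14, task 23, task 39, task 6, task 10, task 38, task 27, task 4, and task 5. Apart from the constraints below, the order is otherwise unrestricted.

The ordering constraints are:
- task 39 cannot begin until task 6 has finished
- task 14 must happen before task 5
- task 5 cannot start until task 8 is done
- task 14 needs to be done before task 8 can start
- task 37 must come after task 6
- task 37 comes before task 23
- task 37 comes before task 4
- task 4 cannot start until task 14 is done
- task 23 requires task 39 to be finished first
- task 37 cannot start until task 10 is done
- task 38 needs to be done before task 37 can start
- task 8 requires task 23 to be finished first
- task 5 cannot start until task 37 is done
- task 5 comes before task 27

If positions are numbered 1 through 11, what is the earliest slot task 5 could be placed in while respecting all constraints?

9

Every task that must precede task 5 has to come before it. Tracing all chains that end at task 5, those tasks are: task 8, task 37, task 14, task 23, task 39, task 6, task 10, task 38 — 8 in total.
With 8 mandatory predecessors, the earliest task 5 can sit is position 8+1 = 9, and placing just those 8 first achieves it.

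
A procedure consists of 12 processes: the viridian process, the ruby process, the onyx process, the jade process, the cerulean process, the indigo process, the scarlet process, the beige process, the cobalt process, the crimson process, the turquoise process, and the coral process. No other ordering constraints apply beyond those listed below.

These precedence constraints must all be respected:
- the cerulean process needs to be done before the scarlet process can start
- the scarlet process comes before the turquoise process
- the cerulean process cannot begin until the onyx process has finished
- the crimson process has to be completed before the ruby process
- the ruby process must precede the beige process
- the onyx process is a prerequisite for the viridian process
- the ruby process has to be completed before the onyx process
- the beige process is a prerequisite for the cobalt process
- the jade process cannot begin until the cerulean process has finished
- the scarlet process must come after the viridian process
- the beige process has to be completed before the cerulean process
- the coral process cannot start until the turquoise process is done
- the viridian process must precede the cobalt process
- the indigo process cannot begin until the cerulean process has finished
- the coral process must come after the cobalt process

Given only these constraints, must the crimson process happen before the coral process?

Yes

There is a constraint chain the crimson process → the ruby process → the beige process → the cobalt process → the coral process.
Hence the crimson process necessarily comes before the coral process.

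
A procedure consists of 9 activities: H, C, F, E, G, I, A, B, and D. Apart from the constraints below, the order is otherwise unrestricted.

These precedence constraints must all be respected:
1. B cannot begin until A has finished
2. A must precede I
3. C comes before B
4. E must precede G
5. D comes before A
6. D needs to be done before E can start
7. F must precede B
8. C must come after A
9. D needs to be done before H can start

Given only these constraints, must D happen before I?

Tracing the constraints gives a chain: D → A → I.
Hence D necessarily comes before I.

Yes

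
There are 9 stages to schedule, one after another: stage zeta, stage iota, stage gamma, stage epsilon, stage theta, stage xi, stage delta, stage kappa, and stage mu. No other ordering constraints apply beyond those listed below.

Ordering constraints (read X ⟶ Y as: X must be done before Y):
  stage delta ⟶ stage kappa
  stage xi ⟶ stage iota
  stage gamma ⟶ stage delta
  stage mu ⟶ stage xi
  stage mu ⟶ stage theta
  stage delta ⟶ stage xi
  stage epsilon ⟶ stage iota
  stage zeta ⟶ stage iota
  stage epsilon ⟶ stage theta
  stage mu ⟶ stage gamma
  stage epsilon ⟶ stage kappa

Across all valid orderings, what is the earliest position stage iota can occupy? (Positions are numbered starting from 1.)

The stages that are forced before stage iota, directly or transitively, are stage zeta, stage gamma, stage epsilon, stage xi, stage delta, stage mu. That's 6 stages.
So at minimum 6 stages come before stage iota, putting stage iota no earlier than position 7. That position is achievable by scheduling exactly those predecessors first.

7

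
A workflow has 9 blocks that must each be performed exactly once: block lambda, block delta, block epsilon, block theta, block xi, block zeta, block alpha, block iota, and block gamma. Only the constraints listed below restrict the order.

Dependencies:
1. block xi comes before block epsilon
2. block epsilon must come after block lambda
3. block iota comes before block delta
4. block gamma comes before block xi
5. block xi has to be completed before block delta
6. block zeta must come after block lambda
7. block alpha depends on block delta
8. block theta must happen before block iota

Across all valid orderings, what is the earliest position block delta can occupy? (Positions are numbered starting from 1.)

Every block that must precede block delta has to come before it. Tracing all chains that end at block delta, those blocks are: block theta, block xi, block iota, block gamma — 4 in total.
With 4 mandatory predecessors, the earliest block delta can sit is position 4+1 = 5, and placing just those 4 first achieves it.

5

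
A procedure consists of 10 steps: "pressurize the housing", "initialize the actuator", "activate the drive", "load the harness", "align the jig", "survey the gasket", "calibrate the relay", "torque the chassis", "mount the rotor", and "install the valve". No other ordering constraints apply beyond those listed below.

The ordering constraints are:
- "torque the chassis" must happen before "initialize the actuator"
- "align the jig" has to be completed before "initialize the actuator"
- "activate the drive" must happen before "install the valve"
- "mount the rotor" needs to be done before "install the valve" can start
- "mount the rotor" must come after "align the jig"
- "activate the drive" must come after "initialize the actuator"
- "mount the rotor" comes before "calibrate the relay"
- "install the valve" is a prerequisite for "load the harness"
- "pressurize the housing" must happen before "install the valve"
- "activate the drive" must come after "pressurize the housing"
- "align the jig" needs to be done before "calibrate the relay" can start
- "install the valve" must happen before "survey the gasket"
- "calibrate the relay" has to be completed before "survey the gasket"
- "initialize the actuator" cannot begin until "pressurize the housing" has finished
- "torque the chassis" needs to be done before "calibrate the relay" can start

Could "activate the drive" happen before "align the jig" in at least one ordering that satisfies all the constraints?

The constraints give a chain "align the jig" → "initialize the actuator" → "activate the drive", which forces "align the jig" before "activate the drive".
So no valid ordering can have "activate the drive" before "align the jig".

No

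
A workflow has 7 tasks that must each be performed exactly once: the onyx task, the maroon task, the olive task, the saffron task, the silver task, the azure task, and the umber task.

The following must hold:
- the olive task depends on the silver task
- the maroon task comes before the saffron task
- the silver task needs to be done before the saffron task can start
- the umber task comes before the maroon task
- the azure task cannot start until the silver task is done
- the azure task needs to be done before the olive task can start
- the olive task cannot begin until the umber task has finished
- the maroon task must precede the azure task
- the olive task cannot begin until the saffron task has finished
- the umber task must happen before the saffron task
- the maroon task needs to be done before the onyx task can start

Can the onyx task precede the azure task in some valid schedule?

Yes

No chain of constraints runs from the azure task to the onyx task, so the azure task is not required to come first.
That means at least one valid schedule has the onyx task before the azure task.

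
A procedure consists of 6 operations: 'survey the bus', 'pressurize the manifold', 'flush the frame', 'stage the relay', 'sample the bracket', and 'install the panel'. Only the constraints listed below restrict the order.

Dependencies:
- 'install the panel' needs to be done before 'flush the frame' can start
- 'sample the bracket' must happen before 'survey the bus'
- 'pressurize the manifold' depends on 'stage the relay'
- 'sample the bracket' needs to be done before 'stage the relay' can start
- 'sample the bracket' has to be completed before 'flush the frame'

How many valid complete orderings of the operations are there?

42

The operations with no prerequisites are 'sample the bracket', 'install the panel'; any of them can be placed first.
Enumerating by repeatedly choosing an available operation (one whose prerequisites are all placed) gives 42 distinct complete orderings.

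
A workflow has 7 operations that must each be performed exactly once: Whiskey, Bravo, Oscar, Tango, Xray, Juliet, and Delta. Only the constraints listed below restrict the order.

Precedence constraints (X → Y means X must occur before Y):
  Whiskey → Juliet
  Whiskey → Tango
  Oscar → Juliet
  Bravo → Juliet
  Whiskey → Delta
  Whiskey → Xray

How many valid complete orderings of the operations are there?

3 operations have no prerequisites (Whiskey, Bravo, Oscar), so any of them could come first.
Systematically extending each partial ordering one operation at a time and counting, there are 408 complete orderings.

408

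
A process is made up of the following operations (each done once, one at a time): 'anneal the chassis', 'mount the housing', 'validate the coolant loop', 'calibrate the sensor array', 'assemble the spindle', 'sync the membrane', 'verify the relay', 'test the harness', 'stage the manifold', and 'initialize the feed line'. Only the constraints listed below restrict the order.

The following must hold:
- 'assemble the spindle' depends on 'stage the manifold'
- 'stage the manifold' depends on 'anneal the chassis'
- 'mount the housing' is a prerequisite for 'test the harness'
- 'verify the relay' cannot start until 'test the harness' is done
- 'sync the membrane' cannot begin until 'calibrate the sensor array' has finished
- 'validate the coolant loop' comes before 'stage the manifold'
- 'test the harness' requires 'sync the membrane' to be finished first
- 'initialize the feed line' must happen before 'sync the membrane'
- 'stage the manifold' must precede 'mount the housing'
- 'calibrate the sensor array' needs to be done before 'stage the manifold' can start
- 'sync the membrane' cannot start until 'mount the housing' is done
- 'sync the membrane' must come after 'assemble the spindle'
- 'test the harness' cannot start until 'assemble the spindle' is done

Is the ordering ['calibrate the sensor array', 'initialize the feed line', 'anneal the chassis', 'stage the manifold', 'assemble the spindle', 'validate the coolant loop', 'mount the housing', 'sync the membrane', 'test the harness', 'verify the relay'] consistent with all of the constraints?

No

Here 'validate the coolant loop' comes after 'stage the manifold'.
But one of the constraints requires 'validate the coolant loop' before 'stage the manifold', so this ordering violates it.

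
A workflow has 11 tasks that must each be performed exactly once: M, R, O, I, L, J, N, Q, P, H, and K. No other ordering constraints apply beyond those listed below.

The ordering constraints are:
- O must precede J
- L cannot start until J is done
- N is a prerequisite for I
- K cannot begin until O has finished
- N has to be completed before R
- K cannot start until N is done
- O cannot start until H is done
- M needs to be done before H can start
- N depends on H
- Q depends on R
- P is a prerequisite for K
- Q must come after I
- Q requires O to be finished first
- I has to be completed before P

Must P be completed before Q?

P and Q are not related by any chain of constraints.
There exist valid orderings with Q before P, so P is not required to come first.

No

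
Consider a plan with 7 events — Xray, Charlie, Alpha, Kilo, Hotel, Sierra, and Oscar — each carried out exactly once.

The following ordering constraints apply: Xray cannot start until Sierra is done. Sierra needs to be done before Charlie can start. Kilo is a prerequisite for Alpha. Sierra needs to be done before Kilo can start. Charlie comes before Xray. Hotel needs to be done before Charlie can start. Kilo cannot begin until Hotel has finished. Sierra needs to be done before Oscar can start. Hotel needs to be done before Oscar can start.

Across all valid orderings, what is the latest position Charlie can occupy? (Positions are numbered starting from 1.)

The only event forced after Charlie (directly or by a chain) is Xray.
With 1 mandatory successor out of 7 events total, the latest slot for Charlie is 7−1 = 6, and it's reachable by doing all non-successors before Charlie.

6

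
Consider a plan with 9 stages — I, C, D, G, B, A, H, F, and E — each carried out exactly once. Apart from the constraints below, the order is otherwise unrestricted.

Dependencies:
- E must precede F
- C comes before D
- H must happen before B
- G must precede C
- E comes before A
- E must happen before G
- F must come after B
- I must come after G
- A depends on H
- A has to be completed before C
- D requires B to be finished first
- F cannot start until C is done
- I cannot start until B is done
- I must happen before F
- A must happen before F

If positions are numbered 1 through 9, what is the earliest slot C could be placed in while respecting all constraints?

5

Working backwards through the constraints from C, its full set of required predecessors is G, A, H, E — 4 of them.
So at minimum 4 stages come before C, putting C no earlier than position 5. That position is achievable by scheduling exactly those predecessors first.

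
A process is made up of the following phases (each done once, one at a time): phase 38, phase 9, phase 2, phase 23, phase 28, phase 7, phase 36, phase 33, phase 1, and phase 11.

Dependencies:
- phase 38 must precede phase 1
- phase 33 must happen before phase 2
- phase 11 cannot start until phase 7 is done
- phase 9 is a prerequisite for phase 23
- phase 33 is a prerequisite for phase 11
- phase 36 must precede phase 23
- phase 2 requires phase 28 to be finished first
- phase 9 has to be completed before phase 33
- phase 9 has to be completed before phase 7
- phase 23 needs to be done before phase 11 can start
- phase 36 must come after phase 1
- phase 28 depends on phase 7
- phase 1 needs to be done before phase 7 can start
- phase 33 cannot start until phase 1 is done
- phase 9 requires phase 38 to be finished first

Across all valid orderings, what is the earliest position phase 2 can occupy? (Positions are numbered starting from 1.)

7

Working backwards through the constraints from phase 2, its full set of required predecessors is phase 38, phase 9, phase 28, phase 7, phase 33, phase 1 — 6 of them.
With 6 mandatory predecessors, the earliest phase 2 can sit is position 6+1 = 7, and placing just those 6 first achieves it.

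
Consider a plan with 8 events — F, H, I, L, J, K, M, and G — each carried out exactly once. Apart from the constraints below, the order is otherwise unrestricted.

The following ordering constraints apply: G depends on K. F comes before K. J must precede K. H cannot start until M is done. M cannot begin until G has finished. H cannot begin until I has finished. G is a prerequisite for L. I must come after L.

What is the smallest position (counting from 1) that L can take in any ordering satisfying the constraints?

Every event that must precede L has to come before it. Tracing all chains that end at L, those events are: F, J, K, G — 4 in total.
So at minimum 4 events come before L, putting L no earlier than position 5. That position is achievable by scheduling exactly those predecessors first.

5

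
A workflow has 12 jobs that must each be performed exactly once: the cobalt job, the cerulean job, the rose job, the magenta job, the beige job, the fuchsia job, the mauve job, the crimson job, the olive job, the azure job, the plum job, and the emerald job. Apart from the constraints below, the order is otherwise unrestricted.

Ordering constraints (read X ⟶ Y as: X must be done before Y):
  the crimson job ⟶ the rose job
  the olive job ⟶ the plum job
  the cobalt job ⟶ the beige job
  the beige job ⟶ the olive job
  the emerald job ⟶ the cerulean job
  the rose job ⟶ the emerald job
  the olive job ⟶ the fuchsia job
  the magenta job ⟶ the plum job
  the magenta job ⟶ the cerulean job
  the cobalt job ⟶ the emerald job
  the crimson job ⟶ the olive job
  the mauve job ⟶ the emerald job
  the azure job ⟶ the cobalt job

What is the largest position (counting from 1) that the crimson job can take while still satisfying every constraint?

Every job that must follow the crimson job has to come after it. Tracing all chains starting from the crimson job, those jobs are: the cerulean job, the rose job, the fuchsia job, the olive job, the plum job, the emerald job — 6 in total.
With 6 mandatory successors out of 12 jobs total, the latest slot for the crimson job is 12−6 = 6, and it's reachable by doing all non-successors before the crimson job.

6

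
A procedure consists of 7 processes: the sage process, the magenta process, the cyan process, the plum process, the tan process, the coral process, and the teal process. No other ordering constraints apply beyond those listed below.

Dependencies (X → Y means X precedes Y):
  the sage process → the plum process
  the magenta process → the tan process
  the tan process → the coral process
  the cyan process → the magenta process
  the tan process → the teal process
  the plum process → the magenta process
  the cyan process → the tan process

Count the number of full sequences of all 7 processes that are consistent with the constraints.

The processes with no prerequisites are the sage process, the cyan process; any of them can be placed first.
Enumerating by repeatedly choosing an available process (one whose prerequisites are all placed) gives 6 distinct complete orderings.

6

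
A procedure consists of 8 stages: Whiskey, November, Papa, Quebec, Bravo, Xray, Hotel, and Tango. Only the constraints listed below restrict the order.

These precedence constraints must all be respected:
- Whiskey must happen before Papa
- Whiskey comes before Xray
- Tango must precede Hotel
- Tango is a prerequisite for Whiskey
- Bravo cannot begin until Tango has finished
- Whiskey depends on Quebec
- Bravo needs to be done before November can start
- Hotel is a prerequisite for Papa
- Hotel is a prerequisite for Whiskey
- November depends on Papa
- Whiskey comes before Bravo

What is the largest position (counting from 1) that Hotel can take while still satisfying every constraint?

3

Every stage that must follow Hotel has to come after it. Tracing all chains starting from Hotel, those stages are: Whiskey, November, Papa, Bravo, Xray — 5 in total.
So at least 5 stages follow Hotel, putting Hotel no later than position 3. That position is achievable by scheduling everything else first.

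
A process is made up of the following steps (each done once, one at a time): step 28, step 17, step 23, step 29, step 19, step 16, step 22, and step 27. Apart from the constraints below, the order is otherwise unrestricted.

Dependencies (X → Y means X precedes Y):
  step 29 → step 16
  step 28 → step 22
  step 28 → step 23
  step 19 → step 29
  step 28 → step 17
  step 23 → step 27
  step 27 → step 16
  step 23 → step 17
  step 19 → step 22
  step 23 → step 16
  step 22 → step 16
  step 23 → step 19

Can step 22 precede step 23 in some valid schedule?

No

Following step 23 → step 19 → step 22, step 23 must precede step 22 in every valid ordering.
Hence step 22 can never be scheduled before step 23.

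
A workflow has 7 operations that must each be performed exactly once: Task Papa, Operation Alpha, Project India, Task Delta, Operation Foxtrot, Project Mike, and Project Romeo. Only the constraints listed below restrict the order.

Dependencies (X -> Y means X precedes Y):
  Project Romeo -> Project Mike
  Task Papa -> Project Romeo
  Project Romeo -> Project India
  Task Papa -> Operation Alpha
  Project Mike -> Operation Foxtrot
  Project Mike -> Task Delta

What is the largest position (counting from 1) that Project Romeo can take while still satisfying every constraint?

Following every chain forward from Project Romeo, the operations that must come later are Project India, Task Delta, Operation Foxtrot, Project Mike — 4 of them.
So at least 4 operations follow Project Romeo, putting Project Romeo no later than position 3. That position is achievable by scheduling everything else first.

3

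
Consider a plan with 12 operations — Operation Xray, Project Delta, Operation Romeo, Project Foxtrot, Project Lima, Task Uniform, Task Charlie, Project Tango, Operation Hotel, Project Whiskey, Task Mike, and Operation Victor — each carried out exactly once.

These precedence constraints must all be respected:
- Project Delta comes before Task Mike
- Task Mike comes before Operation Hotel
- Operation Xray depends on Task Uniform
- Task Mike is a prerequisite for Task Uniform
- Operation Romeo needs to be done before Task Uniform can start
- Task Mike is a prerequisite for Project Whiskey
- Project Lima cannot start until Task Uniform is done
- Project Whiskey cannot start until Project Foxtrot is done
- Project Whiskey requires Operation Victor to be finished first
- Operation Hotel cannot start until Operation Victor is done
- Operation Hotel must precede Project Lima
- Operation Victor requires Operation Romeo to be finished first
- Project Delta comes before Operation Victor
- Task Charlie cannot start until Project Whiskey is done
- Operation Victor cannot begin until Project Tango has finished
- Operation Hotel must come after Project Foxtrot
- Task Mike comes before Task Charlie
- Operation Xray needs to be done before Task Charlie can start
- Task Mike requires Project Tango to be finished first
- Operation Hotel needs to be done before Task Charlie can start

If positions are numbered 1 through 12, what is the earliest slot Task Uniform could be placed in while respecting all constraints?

Working backwards through the constraints from Task Uniform, its full set of required predecessors is Project Delta, Operation Romeo, Project Tango, Task Mike — 4 of them.
With 4 mandatory predecessors, the earliest Task Uniform can sit is position 4+1 = 5, and placing just those 4 first achieves it.

5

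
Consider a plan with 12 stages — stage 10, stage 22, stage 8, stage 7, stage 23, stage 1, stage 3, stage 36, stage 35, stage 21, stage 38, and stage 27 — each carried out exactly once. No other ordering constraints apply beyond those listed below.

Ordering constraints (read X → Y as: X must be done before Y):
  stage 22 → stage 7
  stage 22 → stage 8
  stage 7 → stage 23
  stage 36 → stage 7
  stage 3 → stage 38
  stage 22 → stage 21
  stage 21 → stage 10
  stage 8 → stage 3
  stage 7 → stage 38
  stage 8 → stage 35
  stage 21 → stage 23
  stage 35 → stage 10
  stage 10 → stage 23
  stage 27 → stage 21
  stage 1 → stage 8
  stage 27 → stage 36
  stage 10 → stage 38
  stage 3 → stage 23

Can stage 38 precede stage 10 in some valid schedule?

No

There is a dependency chain stage 10 → stage 38, so stage 38 always comes after stage 10.
Hence stage 38 can never be scheduled before stage 10.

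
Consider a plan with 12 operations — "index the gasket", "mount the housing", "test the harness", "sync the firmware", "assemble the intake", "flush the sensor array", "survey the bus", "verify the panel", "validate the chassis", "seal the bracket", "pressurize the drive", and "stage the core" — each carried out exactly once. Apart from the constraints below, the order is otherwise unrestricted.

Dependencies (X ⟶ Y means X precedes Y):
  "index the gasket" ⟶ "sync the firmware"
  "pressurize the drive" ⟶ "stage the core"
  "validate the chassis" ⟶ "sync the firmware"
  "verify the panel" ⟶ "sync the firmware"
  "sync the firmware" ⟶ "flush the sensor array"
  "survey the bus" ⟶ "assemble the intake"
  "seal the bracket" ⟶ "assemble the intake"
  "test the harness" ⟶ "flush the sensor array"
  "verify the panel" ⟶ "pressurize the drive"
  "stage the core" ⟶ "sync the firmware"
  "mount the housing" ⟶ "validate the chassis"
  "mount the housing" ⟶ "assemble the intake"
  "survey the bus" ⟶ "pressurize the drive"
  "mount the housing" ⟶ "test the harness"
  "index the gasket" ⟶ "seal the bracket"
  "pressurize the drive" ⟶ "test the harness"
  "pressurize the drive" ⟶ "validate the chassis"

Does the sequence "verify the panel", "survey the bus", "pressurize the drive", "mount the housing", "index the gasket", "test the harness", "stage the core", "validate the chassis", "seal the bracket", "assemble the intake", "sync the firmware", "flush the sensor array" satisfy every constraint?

Yes

Going through the constraints one by one, each required predecessor appears earlier in the sequence than its dependent — e.g. "verify the panel" (position 1) is before "sync the firmware" (position 11), as required.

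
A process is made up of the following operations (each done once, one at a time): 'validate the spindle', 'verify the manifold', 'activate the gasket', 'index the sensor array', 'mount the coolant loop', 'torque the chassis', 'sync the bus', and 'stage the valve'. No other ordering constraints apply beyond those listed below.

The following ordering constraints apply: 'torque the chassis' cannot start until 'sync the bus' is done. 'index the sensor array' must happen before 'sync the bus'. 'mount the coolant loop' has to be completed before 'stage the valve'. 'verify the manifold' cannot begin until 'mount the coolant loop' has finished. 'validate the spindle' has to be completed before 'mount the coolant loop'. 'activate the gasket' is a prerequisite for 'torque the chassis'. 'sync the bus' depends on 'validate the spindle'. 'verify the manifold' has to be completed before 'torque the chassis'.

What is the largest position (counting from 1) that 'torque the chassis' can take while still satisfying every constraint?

No constraint forces any operation after 'torque the chassis', so it can be placed last, in position 8.

8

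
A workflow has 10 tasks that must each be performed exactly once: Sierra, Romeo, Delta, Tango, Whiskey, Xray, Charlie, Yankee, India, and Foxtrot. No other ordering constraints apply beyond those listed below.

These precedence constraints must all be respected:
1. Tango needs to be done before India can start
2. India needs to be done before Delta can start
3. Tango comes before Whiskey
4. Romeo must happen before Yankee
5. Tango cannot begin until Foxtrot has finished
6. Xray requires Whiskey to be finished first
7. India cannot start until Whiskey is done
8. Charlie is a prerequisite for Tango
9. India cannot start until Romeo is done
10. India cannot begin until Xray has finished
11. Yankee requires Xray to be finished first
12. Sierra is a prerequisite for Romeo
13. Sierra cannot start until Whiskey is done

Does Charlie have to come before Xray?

Chaining the stated constraints: Charlie → Tango → Whiskey → Xray.
So Charlie must precede Xray in any valid ordering.

Yes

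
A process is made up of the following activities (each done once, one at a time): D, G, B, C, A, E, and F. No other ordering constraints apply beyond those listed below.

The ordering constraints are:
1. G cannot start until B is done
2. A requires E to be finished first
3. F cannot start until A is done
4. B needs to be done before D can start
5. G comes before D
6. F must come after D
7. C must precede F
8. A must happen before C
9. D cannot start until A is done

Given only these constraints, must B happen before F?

Yes

Following the dependencies: B → D → F.
That forces B before F in every valid schedule.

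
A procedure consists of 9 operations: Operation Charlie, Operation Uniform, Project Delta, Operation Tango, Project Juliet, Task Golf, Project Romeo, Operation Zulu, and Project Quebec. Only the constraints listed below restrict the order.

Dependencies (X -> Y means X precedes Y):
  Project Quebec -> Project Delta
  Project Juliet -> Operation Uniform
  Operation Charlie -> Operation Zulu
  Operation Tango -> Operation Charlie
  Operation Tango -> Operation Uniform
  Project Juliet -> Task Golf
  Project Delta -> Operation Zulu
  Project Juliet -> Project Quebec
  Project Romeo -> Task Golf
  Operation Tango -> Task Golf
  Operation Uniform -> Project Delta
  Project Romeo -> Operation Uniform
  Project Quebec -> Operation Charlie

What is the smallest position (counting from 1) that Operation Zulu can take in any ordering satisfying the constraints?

8

Working backwards through the constraints from Operation Zulu, its full set of required predecessors is Operation Charlie, Operation Uniform, Project Delta, Operation Tango, Project Juliet, Project Romeo, Project Quebec — 7 of them.
So at minimum 7 operations come before Operation Zulu, putting Operation Zulu no earlier than position 8. That position is achievable by scheduling exactly those predecessors first.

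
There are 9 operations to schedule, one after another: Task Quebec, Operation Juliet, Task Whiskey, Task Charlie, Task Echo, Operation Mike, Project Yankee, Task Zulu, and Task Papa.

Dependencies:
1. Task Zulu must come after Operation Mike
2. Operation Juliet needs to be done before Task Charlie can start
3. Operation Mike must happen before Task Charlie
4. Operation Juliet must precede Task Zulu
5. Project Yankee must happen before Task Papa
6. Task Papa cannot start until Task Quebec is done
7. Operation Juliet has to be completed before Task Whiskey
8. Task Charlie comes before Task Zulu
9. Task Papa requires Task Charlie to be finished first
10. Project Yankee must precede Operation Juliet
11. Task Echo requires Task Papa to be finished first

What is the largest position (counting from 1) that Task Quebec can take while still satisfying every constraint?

7

Every operation that must follow Task Quebec has to come after it. Tracing all chains starting from Task Quebec, those operations are: Task Echo, Task Papa — 2 in total.
With 2 mandatory successors out of 9 operations total, the latest slot for Task Quebec is 9−2 = 7, and it's reachable by doing all non-successors before Task Quebec.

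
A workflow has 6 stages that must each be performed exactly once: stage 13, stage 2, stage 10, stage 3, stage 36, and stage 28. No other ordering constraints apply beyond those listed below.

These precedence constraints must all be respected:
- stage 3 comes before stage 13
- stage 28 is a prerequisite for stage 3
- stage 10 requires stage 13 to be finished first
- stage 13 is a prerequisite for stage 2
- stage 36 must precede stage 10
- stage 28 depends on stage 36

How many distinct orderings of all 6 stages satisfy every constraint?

Stage 36 is the only stage with nothing required before it, so every ordering starts there.
Enumerating by repeatedly choosing an available stage (one whose prerequisites are all placed) gives 2 distinct complete orderings.

2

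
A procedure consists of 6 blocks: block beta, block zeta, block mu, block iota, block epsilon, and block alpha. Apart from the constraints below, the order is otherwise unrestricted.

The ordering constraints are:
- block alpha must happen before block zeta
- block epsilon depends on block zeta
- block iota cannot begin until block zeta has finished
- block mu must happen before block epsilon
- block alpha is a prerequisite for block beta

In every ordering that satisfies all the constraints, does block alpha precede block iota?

Yes

Chaining the stated constraints: block alpha → block zeta → block iota.
That forces block alpha before block iota in every valid schedule.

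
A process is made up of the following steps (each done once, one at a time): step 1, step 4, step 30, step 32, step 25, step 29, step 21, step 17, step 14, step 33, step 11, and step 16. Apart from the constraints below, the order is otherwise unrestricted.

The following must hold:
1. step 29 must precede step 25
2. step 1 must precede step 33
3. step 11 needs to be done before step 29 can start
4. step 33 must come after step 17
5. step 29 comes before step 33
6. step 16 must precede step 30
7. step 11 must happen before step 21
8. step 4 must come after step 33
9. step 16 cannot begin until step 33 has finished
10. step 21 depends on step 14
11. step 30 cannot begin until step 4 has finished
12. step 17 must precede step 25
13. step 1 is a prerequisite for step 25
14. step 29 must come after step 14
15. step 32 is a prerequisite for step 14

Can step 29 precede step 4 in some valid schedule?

Yes

Step 29 is actually forced before step 4 by the constraints, so certainly some valid ordering has step 29 first.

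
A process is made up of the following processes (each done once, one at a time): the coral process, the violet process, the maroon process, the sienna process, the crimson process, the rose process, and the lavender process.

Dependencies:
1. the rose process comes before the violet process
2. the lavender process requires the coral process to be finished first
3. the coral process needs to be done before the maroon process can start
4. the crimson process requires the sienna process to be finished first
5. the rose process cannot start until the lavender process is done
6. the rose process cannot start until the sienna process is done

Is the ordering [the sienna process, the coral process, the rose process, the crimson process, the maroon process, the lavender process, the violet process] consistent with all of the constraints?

No

In the proposed order, the rose process appears before the lavender process.
But one of the constraints requires the lavender process before the rose process, so this ordering violates it.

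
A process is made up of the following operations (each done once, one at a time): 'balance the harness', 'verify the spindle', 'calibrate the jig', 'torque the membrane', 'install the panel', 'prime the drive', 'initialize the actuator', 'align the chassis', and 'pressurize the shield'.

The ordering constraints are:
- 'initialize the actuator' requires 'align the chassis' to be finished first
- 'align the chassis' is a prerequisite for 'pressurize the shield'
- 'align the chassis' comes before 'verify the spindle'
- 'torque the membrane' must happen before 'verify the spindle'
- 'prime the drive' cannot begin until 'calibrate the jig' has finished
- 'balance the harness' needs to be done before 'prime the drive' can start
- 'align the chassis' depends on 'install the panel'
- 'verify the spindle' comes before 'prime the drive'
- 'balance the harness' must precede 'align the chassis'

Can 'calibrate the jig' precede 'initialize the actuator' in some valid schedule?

Yes

Nothing in the constraints forces 'initialize the actuator' before 'calibrate the jig' — there is no chain from 'initialize the actuator' to 'calibrate the jig'.
That means at least one valid schedule has 'calibrate the jig' before 'initialize the actuator'.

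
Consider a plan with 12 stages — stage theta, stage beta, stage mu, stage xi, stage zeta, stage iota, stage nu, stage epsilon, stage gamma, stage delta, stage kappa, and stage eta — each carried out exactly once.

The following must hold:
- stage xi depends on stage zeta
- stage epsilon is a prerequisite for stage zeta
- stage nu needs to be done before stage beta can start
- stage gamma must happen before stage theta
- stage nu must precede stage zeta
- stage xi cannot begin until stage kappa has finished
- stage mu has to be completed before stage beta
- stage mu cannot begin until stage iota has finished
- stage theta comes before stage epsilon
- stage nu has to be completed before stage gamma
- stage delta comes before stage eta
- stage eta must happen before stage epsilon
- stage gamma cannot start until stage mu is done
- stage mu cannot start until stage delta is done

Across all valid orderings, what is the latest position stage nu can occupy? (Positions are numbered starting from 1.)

The stages that are forced after stage nu, directly or by a chain of constraints, are stage theta, stage beta, stage xi, stage zeta, stage epsilon, stage gamma. That's 6 stages.
With 6 mandatory successors out of 12 stages total, the latest slot for stage nu is 12−6 = 6, and it's reachable by doing all non-successors before stage nu.

6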